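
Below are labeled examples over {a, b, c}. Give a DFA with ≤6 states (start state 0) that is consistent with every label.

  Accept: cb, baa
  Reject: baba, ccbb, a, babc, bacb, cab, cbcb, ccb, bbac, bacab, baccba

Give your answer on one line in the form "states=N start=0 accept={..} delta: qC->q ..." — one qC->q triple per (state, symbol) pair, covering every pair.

states=4 start=0 accept={1} delta: 0a->0 0b->1 0c->1 1a->2 1b->1 1c->2 2a->1 2b->3 2c->3 3a->2 3b->0 3c->0

Fold the examples into a partial DFA from state 0: repeatedly fix the first undefined (state, symbol) met by the shortest-then-alphabetical prefix, trying targets in increasing order and rejecting any under which an Accept and a Reject string meet in one state with the same remainder; add a state when all current targets are rejected. Accepting states are where Accept strings end.
a: 0a undefined. 0a->0: ok.
b: 0b undefined. 0b->0: no, cb/bacb meet in 0 with "cb" left. Open state 1: 0b->1.
c: 0c undefined. 0c->0: no, cb/cab meet in 1. 0c->1: ok.
ba: 1a undefined. 1a->0: no, cb/bacb meet in 1 with "b" left. 1a->1: no, cb/cab meet in 1 with "b" left. Open state 2: 1a->2.
bb: 1b undefined. 1b->0: no, cb/a meet in 0. 1b->1: ok.
cc: 1c undefined. 1c->0: no, cb/ccbb meet in 1. 1c->1: no, cb/ccbb meet in 1. 1c->2: ok.
baa: 2a undefined. 2a->0: no, baa/a meet in 0. 2a->1: ok.
bab: 2b undefined. 2b->0: no, cb/ccbb meet in 1. 2b->1: no, cb/ccbb meet in 1. 2b->2: no, cb/baba meet in 1. Open state 3: 2b->3.
bac: 2c undefined. 2c->0: no, cb/bacb meet in 1. 2c->1: no, cb/bacb meet in 1. 2c->2: no, cb/bacab meet in 1. 2c->3: ok.
baba: 3a undefined. 3a->0: no, cb/bacab meet in 1. 3a->1: no, cb/baba meet in 1. 3a->2: ok.
babc: 3c undefined. 3c->0: ok.
bacb: 3b undefined. 3b->0: ok.
All examples now run through 4 states with every (state, symbol) defined. Accept strings end in {1}, Reject strings end in {0,2,3}; accept={1}.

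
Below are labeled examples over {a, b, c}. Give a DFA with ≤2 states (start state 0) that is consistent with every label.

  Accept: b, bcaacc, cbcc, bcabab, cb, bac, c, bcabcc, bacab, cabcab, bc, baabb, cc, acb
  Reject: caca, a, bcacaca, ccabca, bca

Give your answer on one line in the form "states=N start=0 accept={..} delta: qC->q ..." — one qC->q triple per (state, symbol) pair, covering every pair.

states=2 start=0 accept={1} delta: 0a->0 0b->1 0c->1 1a->0 1b->1 1c->1

Fold the examples into a partial DFA from state 0: repeatedly fix the first undefined (state, symbol) met by the shortest-then-alphabetical prefix, trying targets in increasing order and rejecting any under which an Accept and a Reject string meet in one state with the same remainder; add a state when all current targets are rejected. Accepting states are where Accept strings end.
a: 0a undefined. 0a->0: ok.
b: 0b undefined. 0b->0: no, b/a meet in 0. Open state 1: 0b->1.
c: 0c undefined. 0c->0: no, c/caca meet in 0. 0c->1: ok.
ba: 1a undefined. 1a->0: ok.
bc: 1c undefined. 1c->0: no, bcaacc/caca meet in 0. 1c->1: ok.
cb: 1b undefined. 1b->0: no, cb/caca meet in 0. 1b->1: ok.
All examples now run through 2 states with every (state, symbol) defined. Accept strings end in {1}, Reject strings end in {0}; accept={1}.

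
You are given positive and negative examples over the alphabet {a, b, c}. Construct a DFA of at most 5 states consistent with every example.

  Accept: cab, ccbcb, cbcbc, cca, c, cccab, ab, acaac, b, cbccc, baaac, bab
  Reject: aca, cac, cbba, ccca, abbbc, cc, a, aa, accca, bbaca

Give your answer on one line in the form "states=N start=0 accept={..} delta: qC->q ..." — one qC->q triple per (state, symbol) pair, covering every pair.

states=4 start=0 accept={1} delta: 0a->0 0b->1 0c->1 1a->2 1b->0 1c->3 2a->0 2b->1 2c->0 3a->1 3b->1 3c->1

Fold the examples into a partial DFA from state 0: repeatedly fix the first undefined (state, symbol) met by the shortest-then-alphabetical prefix, trying targets in increasing order and rejecting any under which an Accept and a Reject string meet in one state with the same remainder; add a state when all current targets are rejected. Accepting states are where Accept strings end.
a: 0a undefined. 0a->0: ok.
b: 0b undefined. 0b->0: no, c/abbbc meet in 0 with "c" left. Open state 1: 0b->1.
c: 0c undefined. 0c->0: no, cca/aca meet in 0. 0c->1: ok.
ba: 1a undefined. 1a->0: no, cab/cac meet in 1. 1a->1: no, c/aca meet in 1. Open state 2: 1a->2.
bb: 1b undefined. 1b->0: ok.
cc: 1c undefined. 1c->0: no, cca/abbbc meet in 0. 1c->1: no, ccbcb/a meet in 0. 1c->2: no, cbccc/cac meet in 2 with "c" left. Open state 3: 1c->3.
baa: 2a undefined. 2a->0: ok.
bab: 2b undefined. 2b->0: no, cab/a meet in 0. 2b->1: ok.
cac: 2c undefined. 2c->0: ok.
cca: 3a undefined. 3a->0: no, cca/cac meet in 0. 3a->1: ok.
ccb: 3b undefined. 3b->0: no, ccbcb/cac meet in 0. 3b->1: ok.
ccc: 3c undefined. 3c->0: no, cbccc/cac meet in 0. 3c->1: ok.
All examples now run through 4 states with every (state, symbol) defined. Accept strings end in {1}, Reject strings end in {0,2,3}; accept={1}.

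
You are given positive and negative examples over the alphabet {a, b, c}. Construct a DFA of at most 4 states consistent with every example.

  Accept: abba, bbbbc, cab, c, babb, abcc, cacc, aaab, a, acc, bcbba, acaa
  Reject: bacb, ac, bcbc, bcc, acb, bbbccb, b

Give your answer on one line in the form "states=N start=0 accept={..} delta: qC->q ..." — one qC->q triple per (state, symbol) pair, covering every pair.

State merging on the prefix tree: take the shortest (then alphabetical) example prefix whose next move is undefined and point that move at state 0, else 1, else 2, ...; a target is out if some Accept/Reject pair would then sit in one state with the same input left (inseparable). If every existing state is out, open a new one.
a: 0a undefined. 0a->0: no, c/ac meet in 0 with "c" left. Open state 1: 0a->1.
b: 0b undefined. 0b->0: ok.
c: 0c undefined. 0c->0: no, bbbbc/bcbc meet in 0. 0c->1: ok.
aa: 1a undefined. 1a->0: no, cab/b meet in 0. 1a->1: ok.
ab: 1b undefined. 1b->0: no, abba/bcbc meet in 1. 1b->1: ok.
ac: 1c undefined. 1c->0: ok.
All examples now run through 2 states with every (state, symbol) defined. Accept strings end in {1}, Reject strings end in {0}; accept={1}.

states=2 start=0 accept={1} delta: 0a->1 0b->0 0c->1 1a->1 1b->1 1c->0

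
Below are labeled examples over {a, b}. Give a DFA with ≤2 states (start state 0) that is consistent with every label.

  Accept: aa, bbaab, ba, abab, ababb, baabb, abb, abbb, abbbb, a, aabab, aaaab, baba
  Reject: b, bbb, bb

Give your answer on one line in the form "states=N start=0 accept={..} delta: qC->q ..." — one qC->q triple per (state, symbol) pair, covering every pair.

State merging on the prefix tree: take the shortest (then alphabetical) example prefix whose next move is undefined and point that move at state 0, else 1, else 2, ...; a target is out if some Accept/Reject pair would then sit in one state with the same input left (inseparable). If every existing state is out, open a new one.
a: 0a undefined. 0a->0: no, abb/bb meet in 0 with "bb" left. Open state 1: 0a->1.
b: 0b undefined. 0b->0: ok.
aa: 1a undefined. 1a->0: no, aa/b meet in 0. 1a->1: ok.
ab: 1b undefined. 1b->0: no, bbaab/b meet in 0. 1b->1: ok.
All examples now run through 2 states with every (state, symbol) defined. Accept strings end in {1}, Reject strings end in {0}; accept={1}.

states=2 start=0 accept={1} delta: 0a->1 0b->0 1a->1 1b->1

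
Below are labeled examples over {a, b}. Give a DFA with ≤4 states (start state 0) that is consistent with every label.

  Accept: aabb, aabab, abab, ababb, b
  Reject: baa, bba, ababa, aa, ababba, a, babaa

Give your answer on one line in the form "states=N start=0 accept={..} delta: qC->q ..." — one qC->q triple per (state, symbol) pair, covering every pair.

states=2 start=0 accept={1} delta: 0a->0 0b->1 1a->0 1b->1

State merging on the prefix tree: take the shortest (then alphabetical) example prefix whose next move is undefined and point that move at state 0, else 1, else 2, ...; a target is out if some Accept/Reject pair would then sit in one state with the same input left (inseparable). If every existing state is out, open a new one.
a: 0a undefined. 0a->0: ok.
b: 0b undefined. 0b->0: no, aabb/baa meet in 0. Open state 1: 0b->1.
ba: 1a undefined. 1a->0: ok.
bb: 1b undefined. 1b->0: no, aabb/baa meet in 0. 1b->1: ok.
All examples now run through 2 states with every (state, symbol) defined. Accept strings end in {1}, Reject strings end in {0}; accept={1}.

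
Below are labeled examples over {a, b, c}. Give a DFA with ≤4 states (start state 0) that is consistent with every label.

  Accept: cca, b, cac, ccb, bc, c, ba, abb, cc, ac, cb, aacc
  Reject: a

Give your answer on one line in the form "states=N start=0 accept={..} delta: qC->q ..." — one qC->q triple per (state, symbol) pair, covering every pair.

states=2 start=0 accept={1} delta: 0a->0 0b->1 0c->1 1a->1 1b->1 1c->1

Fold the examples into a partial DFA from state 0: repeatedly fix the first undefined (state, symbol) met by the shortest-then-alphabetical prefix, trying targets in increasing order and rejecting any under which an Accept and a Reject string meet in one state with the same remainder; add a state when all current targets are rejected. Accepting states are where Accept strings end.
a: 0a undefined. 0a->0: ok.
b: 0b undefined. 0b->0: no, b/a meet in 0. Open state 1: 0b->1.
c: 0c undefined. 0c->0: no, cca/a meet in 0. 0c->1: ok.
ba: 1a undefined. 1a->0: no, ba/a meet in 0. 1a->1: ok.
bc: 1c undefined. 1c->0: no, cca/a meet in 0. 1c->1: ok.
cb: 1b undefined. 1b->0: no, ccb/a meet in 0. 1b->1: ok.
All examples now run through 2 states with every (state, symbol) defined. Accept strings end in {1}, Reject strings end in {0}; accept={1}.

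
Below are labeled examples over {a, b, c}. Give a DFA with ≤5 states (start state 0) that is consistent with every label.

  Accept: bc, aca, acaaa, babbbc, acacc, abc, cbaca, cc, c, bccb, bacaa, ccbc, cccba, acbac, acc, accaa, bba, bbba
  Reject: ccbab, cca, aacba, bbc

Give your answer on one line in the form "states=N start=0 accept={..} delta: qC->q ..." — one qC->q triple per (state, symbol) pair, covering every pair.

State merging on the prefix tree: take the shortest (then alphabetical) example prefix whose next move is undefined and point that move at state 0, else 1, else 2, ...; a target is out if some Accept/Reject pair would then sit in one state with the same input left (inseparable). If every existing state is out, open a new one.
a: 0a undefined. 0a->0: ok.
b: 0b undefined. 0b->0: no, bc/bbc meet in 0 with "c" left. Open state 1: 0b->1.
c: 0c undefined. 0c->0: no, aca/cca meet in 0. 0c->1: no, bba/aacba meet in 1 with "ba" left. Open state 2: 0c->2.
ba: 1a undefined. 1a->0: ok.
bb: 1b undefined. 1b->0: no, c/bbc meet in 2. 1b->1: no, bc/bbc meet in 1 with "c" left. 1b->2: no, cc/bbc meet in 2 with "c" left. Open state 3: 1b->3.
bc: 1c undefined. 1c->0: ok.
cb: 2b undefined. 2b->0: no, bc/aacba meet in 0. 2b->1: no, bc/aacba meet in 0. 2b->2: no, aca/aacba meet in 2 with "a" left. 2b->3: no, bba/aacba meet in 3 with "a" left. Open state 4: 2b->4.
cc: 2c undefined. 2c->0: no, bc/cca meet in 0. 2c->1: no, bc/cca meet in 0. 2c->2: no, aca/cca meet in 2 with "a" left. 2c->3: no, bba/cca meet in 3 with "a" left. 2c->4: ok.
aca: 2a undefined. 2a->0: ok.
bba: 3a undefined. 3a->0: ok.
bbb: 3b undefined. 3b->0: ok.
bbc: 3c undefined. 3c->0: no, bc/bbc meet in 0. 3c->1: ok.
cba: 4a undefined. 4a->0: no, bc/cca meet in 0. 4a->1: ok.
ccb: 4b undefined. 4b->0: ok.
ccc: 4c undefined. 4c->0: ok.
All examples now run through 5 states with every (state, symbol) defined. Accept strings end in {0,2,4}, Reject strings end in {1}; accept={0,2,4}.

states=5 start=0 accept={0,2,4} delta: 0a->0 0b->1 0c->2 1a->0 1b->3 1c->0 2a->0 2b->4 2c->4 3a->0 3b->0 3c->1 4a->1 4b->0 4c->0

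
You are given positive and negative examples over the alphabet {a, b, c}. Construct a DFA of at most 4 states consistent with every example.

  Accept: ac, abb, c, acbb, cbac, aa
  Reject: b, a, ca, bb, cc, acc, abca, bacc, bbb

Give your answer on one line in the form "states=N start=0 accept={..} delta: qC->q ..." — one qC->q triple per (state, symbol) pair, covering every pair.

Fold the examples into a partial DFA from state 0: repeatedly fix the first undefined (state, symbol) met by the shortest-then-alphabetical prefix, trying targets in increasing order and rejecting any under which an Accept and a Reject string meet in one state with the same remainder; add a state when all current targets are rejected. Accepting states are where Accept strings end.
a: 0a undefined. 0a->0: no, abb/bb meet in 0 with "bb" left. Open state 1: 0a->1.
b: 0b undefined. 0b->0: ok.
c: 0c undefined. 0c->0: no, c/b meet in 0. 0c->1: no, ac/cc meet in 1 with "c" left. Open state 2: 0c->2.
aa: 1a undefined. 1a->0: no, aa/b meet in 0. 1a->1: no, aa/a meet in 1. 1a->2: ok.
ab: 1b undefined. 1b->0: no, abb/b meet in 0. 1b->1: no, abb/a meet in 1. 1b->2: ok.
ac: 1c undefined. 1c->0: no, ac/b meet in 0. 1c->1: no, ac/a meet in 1. 1c->2: ok.
ca: 2a undefined. 2a->0: ok.
cb: 2b undefined. 2b->0: no, abb/b meet in 0. 2b->1: no, abb/a meet in 1. 2b->2: ok.
cc: 2c undefined. 2c->0: ok.
All examples now run through 3 states with every (state, symbol) defined. Accept strings end in {2}, Reject strings end in {0,1}; accept={2}.

states=3 start=0 accept={2} delta: 0a->1 0b->0 0c->2 1a->2 1b->2 1c->2 2a->0 2b->2 2c->0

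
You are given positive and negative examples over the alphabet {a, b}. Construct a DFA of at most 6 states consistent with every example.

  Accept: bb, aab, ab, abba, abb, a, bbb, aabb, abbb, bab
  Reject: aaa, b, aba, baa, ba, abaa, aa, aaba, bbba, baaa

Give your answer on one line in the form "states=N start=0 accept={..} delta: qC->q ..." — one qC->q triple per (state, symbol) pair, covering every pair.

states=5 start=0 accept={0,1,3,4} delta: 0a->1 0b->2 1a->2 1b->3 2a->2 2b->1 3a->2 3b->4 4a->0 4b->0

Fold the examples into a partial DFA from state 0: repeatedly fix the first undefined (state, symbol) met by the shortest-then-alphabetical prefix, trying targets in increasing order and rejecting any under which an Accept and a Reject string meet in one state with the same remainder; add a state when all current targets are rejected. Accepting states are where Accept strings end.
a: 0a undefined. 0a->0: no, aab/b meet in 0 with "b" left. Open state 1: 0a->1.
b: 0b undefined. 0b->0: no, bb/b meet in 0. 0b->1: no, abba/bbba meet in 1 with "bba" left. Open state 2: 0b->2.
aa: 1a undefined. 1a->0: no, aab/b meet in 2. 1a->1: no, a/aaa meet in 1. 1a->2: ok.
ab: 1b undefined. 1b->0: no, abba/aaa meet in 2 with "a" left. 1b->1: no, abba/b meet in 2. 1b->2: no, ab/b meet in 2. Open state 3: 1b->3.
ba: 2a undefined. 2a->0: no, a/baa meet in 1. 2a->1: no, a/aaa meet in 1. 2a->2: ok.
bb: 2b undefined. 2b->0: no, a/aaba meet in 1. 2b->1: ok.
aba: 3a undefined. 3a->0: no, bb/abaa meet in 1. 3a->1: no, bb/aba meet in 1. 3a->2: ok.
abb: 3b undefined. 3b->0: no, abbb/aaa meet in 2. 3b->1: no, abba/aaa meet in 2. 3b->2: no, abba/aaa meet in 2. 3b->3: no, abba/aaa meet in 2. Open state 4: 3b->4.
abba: 4a undefined. 4a->0: ok.
abbb: 4b undefined. 4b->0: ok.
All examples now run through 5 states with every (state, symbol) defined. Accept strings end in {0,1,3,4}, Reject strings end in {2}; accept={0,1,3,4}.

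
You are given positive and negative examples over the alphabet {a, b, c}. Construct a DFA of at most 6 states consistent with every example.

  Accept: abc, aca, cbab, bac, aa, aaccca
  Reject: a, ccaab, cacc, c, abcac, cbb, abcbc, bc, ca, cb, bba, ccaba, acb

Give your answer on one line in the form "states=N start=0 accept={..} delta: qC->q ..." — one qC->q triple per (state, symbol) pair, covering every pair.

Grow the machine one transition at a time. Run the examples from 0; the earliest place one falls off (shortest prefix, ties alphabetical) gets sent to the lowest-numbered state that keeps every Accept/Reject pair distinguishable — a pair clashes when both reach the same state with identical unread suffix — and to a fresh state only if none does.
a: 0a undefined. 0a->0: no, abc/bc meet in 0 with "bc" left. Open state 1: 0a->1.
b: 0b undefined. 0b->0: ok.
c: 0c undefined. 0c->0: ok.
aa: 1a undefined. 1a->0: no, aa/ccaab meet in 0. 1a->1: no, cbab/ccaab meet in 1 with "b" left. Open state 2: 1a->2.
ab: 1b undefined. 1b->0: no, abc/c meet in 0. 1b->1: no, cbab/a meet in 1. 1b->2: ok.
ac: 1c undefined. 1c->0: no, aca/a meet in 1. 1c->1: no, aca/acb meet in 2. 1c->2: no, abc/cacc meet in 2 with "c" left. Open state 3: 1c->3.
aac: 2c undefined. 2c->0: no, abc/c meet in 0. 2c->1: no, abc/a meet in 1. 2c->2: no, aaccca/ccaba meet in 2 with "a" left. 2c->3: ok.
aca: 3a undefined. 3a->0: no, aca/c meet in 0. 3a->1: no, abc/abcac meet in 3. 3a->2: no, abc/abcac meet in 3. 3a->3: ok.
acb: 3b undefined. 3b->0: ok.
aacc: 3c undefined. 3c->0: no, aaccca/a meet in 1. 3c->1: ok.
ccaab: 2b undefined. 2b->0: ok.
ccaba: 2a undefined. 2a->0: ok.
All examples now run through 4 states with every (state, symbol) defined. Accept strings end in {2,3}, Reject strings end in {0,1}; accept={2,3}.

states=4 start=0 accept={2,3} delta: 0a->1 0b->0 0c->0 1a->2 1b->2 1c->3 2a->0 2b->0 2c->3 3a->3 3b->0 3c->1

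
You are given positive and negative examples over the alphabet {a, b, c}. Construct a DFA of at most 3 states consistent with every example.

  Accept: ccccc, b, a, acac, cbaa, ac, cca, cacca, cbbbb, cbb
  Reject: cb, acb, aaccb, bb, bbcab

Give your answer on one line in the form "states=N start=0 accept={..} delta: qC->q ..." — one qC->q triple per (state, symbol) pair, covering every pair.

states=3 start=0 accept={0,1} delta: 0a->0 0b->1 0c->1 1a->0 1b->2 1c->1 2a->1 2b->1 2c->2

State merging on the prefix tree: take the shortest (then alphabetical) example prefix whose next move is undefined and point that move at state 0, else 1, else 2, ...; a target is out if some Accept/Reject pair would then sit in one state with the same input left (inseparable). If every existing state is out, open a new one.
a: 0a undefined. 0a->0: ok.
b: 0b undefined. 0b->0: no, b/bb meet in 0. Open state 1: 0b->1.
c: 0c undefined. 0c->0: no, b/cb meet in 1. 0c->1: ok.
bb: 1b undefined. 1b->0: no, a/cb meet in 0. 1b->1: no, b/cb meet in 1. Open state 2: 1b->2.
ca: 1a undefined. 1a->0: ok.
cc: 1c undefined. 1c->0: no, ccccc/aaccb meet in 1. 1c->1: ok.
bbc: 2c undefined. 2c->0: no, ccccc/bbcab meet in 1. 2c->1: no, ccccc/bbcab meet in 1. 2c->2: ok.
cba: 2a undefined. 2a->0: no, ccccc/bbcab meet in 1. 2a->1: ok.
cbb: 2b undefined. 2b->0: no, cbbbb/cb meet in 2. 2b->1: ok.
All examples now run through 3 states with every (state, symbol) defined. Accept strings end in {0,1}, Reject strings end in {2}; accept={0,1}.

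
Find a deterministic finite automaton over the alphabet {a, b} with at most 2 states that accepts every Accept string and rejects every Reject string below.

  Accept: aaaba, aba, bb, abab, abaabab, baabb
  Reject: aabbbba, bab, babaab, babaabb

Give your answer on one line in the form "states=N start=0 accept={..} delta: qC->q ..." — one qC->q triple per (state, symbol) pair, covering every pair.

states=2 start=0 accept={0} delta: 0a->1 0b->0 1a->0 1b->1

Fold the examples into a partial DFA from state 0: repeatedly fix the first undefined (state, symbol) met by the shortest-then-alphabetical prefix, trying targets in increasing order and rejecting any under which an Accept and a Reject string meet in one state with the same remainder; add a state when all current targets are rejected. Accepting states are where Accept strings end.
a: 0a undefined. 0a->0: no, abab/bab meet in 0 with "bab" left. Open state 1: 0a->1.
b: 0b undefined. 0b->0: ok.
aa: 1a undefined. 1a->0: ok.
ab: 1b undefined. 1b->0: no, aaaba/aabbbba meet in 1. 1b->1: ok.
All examples now run through 2 states with every (state, symbol) defined. Accept strings end in {0}, Reject strings end in {1}; accept={0}.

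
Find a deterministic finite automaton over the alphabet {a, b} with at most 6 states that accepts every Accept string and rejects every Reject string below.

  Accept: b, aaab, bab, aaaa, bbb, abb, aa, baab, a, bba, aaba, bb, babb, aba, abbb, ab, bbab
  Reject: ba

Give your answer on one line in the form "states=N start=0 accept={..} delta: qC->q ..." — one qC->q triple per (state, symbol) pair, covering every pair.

states=4 start=0 accept={0,1,2} delta: 0a->1 0b->2 1a->1 1b->0 2a->3 2b->0 3a->0 3b->0

State merging on the prefix tree: take the shortest (then alphabetical) example prefix whose next move is undefined and point that move at state 0, else 1, else 2, ...; a target is out if some Accept/Reject pair would then sit in one state with the same input left (inseparable). If every existing state is out, open a new one.
a: 0a undefined. 0a->0: no, aaba/ba meet in 0 with "ba" left. Open state 1: 0a->1.
b: 0b undefined. 0b->0: no, a/ba meet in 1. 0b->1: no, aa/ba meet in 1 with "a" left. Open state 2: 0b->2.
aa: 1a undefined. 1a->0: no, aaba/ba meet in 2 with "a" left. 1a->1: ok.
ab: 1b undefined. 1b->0: ok.
ba: 2a undefined. 2a->0: no, aaab/ba meet in 0. 2a->1: no, aaaa/ba meet in 1. 2a->2: no, b/ba meet in 2. Open state 3: 2a->3.
bb: 2b undefined. 2b->0: ok.
baa: 3a undefined. 3a->0: ok.
bab: 3b undefined. 3b->0: ok.
All examples now run through 4 states with every (state, symbol) defined. Accept strings end in {0,1,2}, Reject strings end in {3}; accept={0,1,2}.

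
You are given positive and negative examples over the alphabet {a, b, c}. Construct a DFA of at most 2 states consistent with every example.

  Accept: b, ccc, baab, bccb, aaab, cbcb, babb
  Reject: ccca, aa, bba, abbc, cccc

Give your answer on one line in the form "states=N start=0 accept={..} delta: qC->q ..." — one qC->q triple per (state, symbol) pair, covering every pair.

Fold the examples into a partial DFA from state 0: repeatedly fix the first undefined (state, symbol) met by the shortest-then-alphabetical prefix, trying targets in increasing order and rejecting any under which an Accept and a Reject string meet in one state with the same remainder; add a state when all current targets are rejected. Accepting states are where Accept strings end.
a: 0a undefined. 0a->0: ok.
b: 0b undefined. 0b->0: no, b/aa meet in 0. Open state 1: 0b->1.
c: 0c undefined. 0c->0: no, ccc/ccca meet in 0. 0c->1: ok.
ba: 1a undefined. 1a->0: ok.
bb: 1b undefined. 1b->0: no, b/abbc meet in 1. 1b->1: ok.
bc: 1c undefined. 1c->0: ok.
All examples now run through 2 states with every (state, symbol) defined. Accept strings end in {1}, Reject strings end in {0}; accept={1}.

states=2 start=0 accept={1} delta: 0a->0 0b->1 0c->1 1a->0 1b->1 1c->0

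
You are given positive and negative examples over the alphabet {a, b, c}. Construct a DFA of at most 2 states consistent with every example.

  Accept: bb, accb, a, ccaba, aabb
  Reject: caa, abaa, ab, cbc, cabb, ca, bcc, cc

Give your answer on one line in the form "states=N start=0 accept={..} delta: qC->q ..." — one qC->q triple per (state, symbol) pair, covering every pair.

Fold the examples into a partial DFA from state 0: repeatedly fix the first undefined (state, symbol) met by the shortest-then-alphabetical prefix, trying targets in increasing order and rejecting any under which an Accept and a Reject string meet in one state with the same remainder; add a state when all current targets are rejected. Accepting states are where Accept strings end.
a: 0a undefined. 0a->0: ok.
b: 0b undefined. 0b->0: no, bb/abaa meet in 0. Open state 1: 0b->1.
c: 0c undefined. 0c->0: no, bb/cabb meet in 1 with "b" left. 0c->1: ok.
bb: 1b undefined. 1b->0: ok.
bc: 1c undefined. 1c->0: no, bb/cc meet in 0. 1c->1: ok.
ca: 1a undefined. 1a->0: no, bb/caa meet in 0. 1a->1: ok.
All examples now run through 2 states with every (state, symbol) defined. Accept strings end in {0}, Reject strings end in {1}; accept={0}.

states=2 start=0 accept={0} delta: 0a->0 0b->1 0c->1 1a->1 1b->0 1c->1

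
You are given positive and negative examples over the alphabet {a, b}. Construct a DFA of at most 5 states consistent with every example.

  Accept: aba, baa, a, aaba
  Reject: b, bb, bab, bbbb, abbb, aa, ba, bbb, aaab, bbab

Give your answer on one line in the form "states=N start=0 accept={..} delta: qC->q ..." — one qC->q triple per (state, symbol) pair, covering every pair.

State merging on the prefix tree: take the shortest (then alphabetical) example prefix whose next move is undefined and point that move at state 0, else 1, else 2, ...; a target is out if some Accept/Reject pair would then sit in one state with the same input left (inseparable). If every existing state is out, open a new one.
a: 0a undefined. 0a->0: no, aba/ba meet in 0 with "ba" left. Open state 1: 0a->1.
b: 0b undefined. 0b->0: no, baa/aa meet in 1 with "a" left. 0b->1: no, a/b meet in 1. Open state 2: 0b->2.
aa: 1a undefined. 1a->0: no, aaba/ba meet in 2 with "a" left. 1a->1: no, a/aa meet in 1. 1a->2: ok.
ab: 1b undefined. 1b->0: ok.
ba: 2a undefined. 2a->0: ok.
bb: 2b undefined. 2b->0: ok.
All examples now run through 3 states with every (state, symbol) defined. Accept strings end in {1}, Reject strings end in {0,2}; accept={1}.

states=3 start=0 accept={1} delta: 0a->1 0b->2 1a->2 1b->0 2a->0 2b->0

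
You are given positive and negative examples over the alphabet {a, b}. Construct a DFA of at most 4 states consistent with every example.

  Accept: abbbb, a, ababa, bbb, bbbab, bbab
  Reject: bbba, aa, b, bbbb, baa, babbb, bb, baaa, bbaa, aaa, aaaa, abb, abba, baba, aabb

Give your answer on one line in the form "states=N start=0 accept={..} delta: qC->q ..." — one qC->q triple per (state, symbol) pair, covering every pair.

State merging on the prefix tree: take the shortest (then alphabetical) example prefix whose next move is undefined and point that move at state 0, else 1, else 2, ...; a target is out if some Accept/Reject pair would then sit in one state with the same input left (inseparable). If every existing state is out, open a new one.
a: 0a undefined. 0a->0: no, abbbb/bbbb meet in 0 with "bbbb" left. Open state 1: 0a->1.
b: 0b undefined. 0b->0: no, a/bbba meet in 1. 0b->1: no, a/b meet in 1. Open state 2: 0b->2.
aa: 1a undefined. 1a->0: no, a/aaa meet in 1. 1a->1: no, a/aa meet in 1. 1a->2: no, bbb/aabb meet in 2 with "bb" left. Open state 3: 1a->3.
ab: 1b undefined. 1b->0: ok.
ba: 2a undefined. 2a->0: no, abbbb/babbb meet in 2 with "bb" left. 2a->1: no, a/abba meet in 1. 2a->2: ok.
bb: 2b undefined. 2b->0: no, abbbb/bbba meet in 2. 2b->1: no, a/bbba meet in 1. 2b->2: no, abbbb/bbba meet in 2. 2b->3: ok.
aaa: 3a undefined. 3a->0: no, a/bbaa meet in 1. 3a->1: no, a/aaa meet in 1. 3a->2: no, bbab/aa meet in 3. 3a->3: ok.
aab: 3b undefined. 3b->0: no, a/bbba meet in 1. 3b->1: ok.
All examples now run through 4 states with every (state, symbol) defined. Accept strings end in {1}, Reject strings end in {0,2,3}; accept={1}.

states=4 start=0 accept={1} delta: 0a->1 0b->2 1a->3 1b->0 2a->2 2b->3 3a->3 3b->1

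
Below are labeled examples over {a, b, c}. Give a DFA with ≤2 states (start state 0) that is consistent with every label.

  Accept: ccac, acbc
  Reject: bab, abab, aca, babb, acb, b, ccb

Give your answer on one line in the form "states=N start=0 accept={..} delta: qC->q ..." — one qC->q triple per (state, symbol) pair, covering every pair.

Fold the examples into a partial DFA from state 0: repeatedly fix the first undefined (state, symbol) met by the shortest-then-alphabetical prefix, trying targets in increasing order and rejecting any under which an Accept and a Reject string meet in one state with the same remainder; add a state when all current targets are rejected. Accepting states are where Accept strings end.
a: 0a undefined. 0a->0: ok.
b: 0b undefined. 0b->0: ok.
c: 0c undefined. 0c->0: no, ccac/bab meet in 0. Open state 1: 0c->1.
cc: 1c undefined. 1c->0: ok.
aca: 1a undefined. 1a->0: ok.
acb: 1b undefined. 1b->0: ok.
All examples now run through 2 states with every (state, symbol) defined. Accept strings end in {1}, Reject strings end in {0}; accept={1}.

states=2 start=0 accept={1} delta: 0a->0 0b->0 0c->1 1a->0 1b->0 1c->0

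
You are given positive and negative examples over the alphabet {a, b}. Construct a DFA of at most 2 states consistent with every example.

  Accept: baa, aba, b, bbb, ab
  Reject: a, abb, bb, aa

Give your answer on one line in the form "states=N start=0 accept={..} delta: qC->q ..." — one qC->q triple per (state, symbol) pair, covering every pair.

State merging on the prefix tree: take the shortest (then alphabetical) example prefix whose next move is undefined and point that move at state 0, else 1, else 2, ...; a target is out if some Accept/Reject pair would then sit in one state with the same input left (inseparable). If every existing state is out, open a new one.
a: 0a undefined. 0a->0: ok.
b: 0b undefined. 0b->0: no, baa/a meet in 0. Open state 1: 0b->1.
ba: 1a undefined. 1a->0: no, baa/a meet in 0. 1a->1: ok.
bb: 1b undefined. 1b->0: ok.
All examples now run through 2 states with every (state, symbol) defined. Accept strings end in {1}, Reject strings end in {0}; accept={1}.

states=2 start=0 accept={1} delta: 0a->0 0b->1 1a->1 1b->0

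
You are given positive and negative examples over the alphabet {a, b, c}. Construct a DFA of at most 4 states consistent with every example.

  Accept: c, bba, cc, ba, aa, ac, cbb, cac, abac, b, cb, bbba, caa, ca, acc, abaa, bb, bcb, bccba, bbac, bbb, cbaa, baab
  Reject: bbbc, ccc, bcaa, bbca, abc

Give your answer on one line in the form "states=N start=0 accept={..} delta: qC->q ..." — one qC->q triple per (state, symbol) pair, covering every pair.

states=4 start=0 accept={0,1,2} delta: 0a->0 0b->1 0c->2 1a->0 1b->1 1c->3 2a->0 2b->0 2c->1 3a->3 3b->0 3c->0

Fold the examples into a partial DFA from state 0: repeatedly fix the first undefined (state, symbol) met by the shortest-then-alphabetical prefix, trying targets in increasing order and rejecting any under which an Accept and a Reject string meet in one state with the same remainder; add a state when all current targets are rejected. Accepting states are where Accept strings end.
a: 0a undefined. 0a->0: ok.
b: 0b undefined. 0b->0: no, c/bbbc meet in 0 with "c" left. Open state 1: 0b->1.
c: 0c undefined. 0c->0: no, c/ccc meet in 0. 0c->1: no, cc/abc meet in 1 with "c" left. Open state 2: 0c->2.
ba: 1a undefined. 1a->0: ok.
bb: 1b undefined. 1b->0: no, ca/bbca meet in 2 with "a" left. 1b->1: ok.
bc: 1c undefined. 1c->0: no, bba/bbbc meet in 0. 1c->1: no, bba/bcaa meet in 0. 1c->2: no, c/bbbc meet in 2. Open state 3: 1c->3.
ca: 2a undefined. 2a->0: ok.
cb: 2b undefined. 2b->0: ok.
cc: 2c undefined. 2c->0: no, c/ccc meet in 2. 2c->1: ok.
bca: 3a undefined. 3a->0: no, bba/bcaa meet in 0. 3a->1: no, bba/bcaa meet in 0. 3a->2: no, c/bbca meet in 2. 3a->3: ok.
bcb: 3b undefined. 3b->0: ok.
bcc: 3c undefined. 3c->0: ok.
All examples now run through 4 states with every (state, symbol) defined. Accept strings end in {0,1,2}, Reject strings end in {3}; accept={0,1,2}.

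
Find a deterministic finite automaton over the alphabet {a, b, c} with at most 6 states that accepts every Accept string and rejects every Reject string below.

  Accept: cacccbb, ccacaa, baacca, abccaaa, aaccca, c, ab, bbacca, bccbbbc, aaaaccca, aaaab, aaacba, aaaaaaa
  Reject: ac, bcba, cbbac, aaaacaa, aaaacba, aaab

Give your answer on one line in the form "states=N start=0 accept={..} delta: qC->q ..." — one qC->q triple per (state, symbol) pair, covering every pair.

Fold the examples into a partial DFA from state 0: repeatedly fix the first undefined (state, symbol) met by the shortest-then-alphabetical prefix, trying targets in increasing order and rejecting any under which an Accept and a Reject string meet in one state with the same remainder; add a state when all current targets are rejected. Accepting states are where Accept strings end.
a: 0a undefined. 0a->0: no, c/ac meet in 0 with "c" left. Open state 1: 0a->1.
b: 0b undefined. 0b->0: ok.
c: 0c undefined. 0c->0: ok.
aa: 1a undefined. 1a->0: no, baacca/bcba meet in 1. 1a->1: no, ccacaa/aaaacaa meet in 1 with "caa" left. Open state 2: 1a->2.
ab: 1b undefined. 1b->0: ok.
ac: 1c undefined. 1c->0: no, cacccbb/ac meet in 0. 1c->1: ok.
aaa: 2a undefined. 2a->0: no, cacccbb/aaaacaa meet in 0. 2a->1: no, cacccbb/aaab meet in 0. 2a->2: no, aaaab/aaab meet in 2 with "b" left. Open state 3: 2a->3.
aac: 2c undefined. 2c->0: no, baacca/ac meet in 1. 2c->1: ok.
aaaa: 3a undefined. 3a->0: no, baacca/aaaacaa meet in 2. 3a->1: no, ccacaa/aaaacaa meet in 3. 3a->2: no, ccacaa/aaaacaa meet in 3. 3a->3: no, aaaab/aaab meet in 3 with "b" left. Open state 4: 3a->4.
aaab: 3b undefined. 3b->0: no, cacccbb/aaab meet in 0. 3b->1: ok.
aaac: 3c undefined. 3c->0: no, aaacba/ac meet in 1. 3c->1: no, aaacba/ac meet in 1. 3c->2: ok.
aaaaa: 4a undefined. 4a->0: ok.
aaaab: 4b undefined. 4b->0: ok.
aaaac: 4c undefined. 4c->0: no, baacca/aaaacaa meet in 2. 4c->1: no, ccacaa/aaaacaa meet in 3. 4c->2: no, aaacba/aaaacba meet in 2 with "ba" left. 4c->3: no, cacccbb/aaaacaa meet in 0. 4c->4: ok.
aaacb: 2b undefined. 2b->0: no, aaacba/ac meet in 1. 2b->1: ok.
All examples now run through 5 states with every (state, symbol) defined. Accept strings end in {0,2,3}, Reject strings end in {1}; accept={0,2,3}.

states=5 start=0 accept={0,2,3} delta: 0a->1 0b->0 0c->0 1a->2 1b->0 1c->1 2a->3 2b->1 2c->1 3a->4 3b->1 3c->2 4a->0 4b->0 4c->4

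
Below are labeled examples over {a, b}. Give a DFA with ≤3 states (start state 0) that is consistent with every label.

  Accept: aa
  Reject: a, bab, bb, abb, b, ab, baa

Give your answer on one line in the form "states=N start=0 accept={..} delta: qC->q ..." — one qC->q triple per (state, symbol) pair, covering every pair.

Grow the machine one transition at a time. Run the examples from 0; the earliest place one falls off (shortest prefix, ties alphabetical) gets sent to the lowest-numbered state that keeps every Accept/Reject pair distinguishable — a pair clashes when both reach the same state with identical unread suffix — and to a fresh state only if none does.
a: 0a undefined. 0a->0: no, aa/a meet in 0. Open state 1: 0a->1.
b: 0b undefined. 0b->0: no, aa/baa meet in 1 with "a" left. 0b->1: ok.
aa: 1a undefined. 1a->0: ok.
ab: 1b undefined. 1b->0: no, aa/bb meet in 0. 1b->1: ok.
All examples now run through 2 states with every (state, symbol) defined. Accept strings end in {0}, Reject strings end in {1}; accept={0}.

states=2 start=0 accept={0} delta: 0a->1 0b->1 1a->0 1b->1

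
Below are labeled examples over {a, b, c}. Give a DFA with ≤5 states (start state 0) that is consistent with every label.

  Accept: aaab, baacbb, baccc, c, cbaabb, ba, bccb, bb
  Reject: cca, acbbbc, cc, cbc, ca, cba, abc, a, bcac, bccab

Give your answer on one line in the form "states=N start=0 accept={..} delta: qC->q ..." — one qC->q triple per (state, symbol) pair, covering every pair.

states=5 start=0 accept={1,2} delta: 0a->0 0b->1 0c->2 1a->1 1b->1 1c->3 2a->0 2b->2 2c->0 3a->1 3b->0 3c->4 4a->3 4b->1 4c->1

Fold the examples into a partial DFA from state 0: repeatedly fix the first undefined (state, symbol) met by the shortest-then-alphabetical prefix, trying targets in increasing order and rejecting any under which an Accept and a Reject string meet in one state with the same remainder; add a state when all current targets are rejected. Accepting states are where Accept strings end.
a: 0a undefined. 0a->0: ok.
b: 0b undefined. 0b->0: no, aaab/a meet in 0. Open state 1: 0b->1.
c: 0c undefined. 0c->0: no, c/cca meet in 0. 0c->1: no, ba/ca meet in 1 with "a" left. Open state 2: 0c->2.
ba: 1a undefined. 1a->0: no, ba/a meet in 0. 1a->1: ok.
bb: 1b undefined. 1b->0: no, bb/a meet in 0. 1b->1: ok.
bc: 1c undefined. 1c->0: no, baccc/cc meet in 2 with "c" left. 1c->1: no, aaab/abc meet in 1. 1c->2: no, c/abc meet in 2. Open state 3: 1c->3.
ca: 2a undefined. 2a->0: ok.
cb: 2b undefined. 2b->0: no, c/cbc meet in 2. 2b->1: no, aaab/cba meet in 1. 2b->2: ok.
cc: 2c undefined. 2c->0: ok.
bca: 3a undefined. 3a->0: no, c/bcac meet in 2. 3a->1: ok.
bcc: 3c undefined. 3c->0: no, aaab/bccab meet in 1. 3c->1: no, aaab/bccab meet in 1. 3c->2: no, aaab/bccab meet in 1. 3c->3: no, aaab/bccab meet in 1. Open state 4: 3c->4.
bcca: 4a undefined. 4a->0: no, aaab/bccab meet in 1. 4a->1: no, aaab/bccab meet in 1. 4a->2: no, c/bccab meet in 2. 4a->3: ok.
bccb: 4b undefined. 4b->0: no, bccb/cca meet in 0. 4b->1: ok.
baacb: 3b undefined. 3b->0: ok.
baccc: 4c undefined. 4c->0: no, baccc/cca meet in 0. 4c->1: ok.
All examples now run through 5 states with every (state, symbol) defined. Accept strings end in {1,2}, Reject strings end in {0,3}; accept={1,2}.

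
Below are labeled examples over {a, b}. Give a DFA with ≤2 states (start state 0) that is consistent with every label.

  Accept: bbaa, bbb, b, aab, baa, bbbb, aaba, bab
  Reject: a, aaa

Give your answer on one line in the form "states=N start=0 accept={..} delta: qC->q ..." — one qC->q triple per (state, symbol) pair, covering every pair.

Grow the machine one transition at a time. Run the examples from 0; the earliest place one falls off (shortest prefix, ties alphabetical) gets sent to the lowest-numbered state that keeps every Accept/Reject pair distinguishable — a pair clashes when both reach the same state with identical unread suffix — and to a fresh state only if none does.
a: 0a undefined. 0a->0: ok.
b: 0b undefined. 0b->0: no, bbaa/a meet in 0. Open state 1: 0b->1.
ba: 1a undefined. 1a->0: no, baa/a meet in 0. 1a->1: ok.
bb: 1b undefined. 1b->0: no, bbaa/a meet in 0. 1b->1: ok.
All examples now run through 2 states with every (state, symbol) defined. Accept strings end in {1}, Reject strings end in {0}; accept={1}.

states=2 start=0 accept={1} delta: 0a->0 0b->1 1a->1 1b->1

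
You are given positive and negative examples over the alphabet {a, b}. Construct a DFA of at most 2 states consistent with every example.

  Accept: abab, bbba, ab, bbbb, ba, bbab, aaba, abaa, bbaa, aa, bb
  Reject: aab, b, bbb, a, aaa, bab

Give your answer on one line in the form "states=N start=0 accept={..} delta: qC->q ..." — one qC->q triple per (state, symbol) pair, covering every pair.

states=2 start=0 accept={0} delta: 0a->1 0b->1 1a->0 1b->0

Grow the machine one transition at a time. Run the examples from 0; the earliest place one falls off (shortest prefix, ties alphabetical) gets sent to the lowest-numbered state that keeps every Accept/Reject pair distinguishable — a pair clashes when both reach the same state with identical unread suffix — and to a fresh state only if none does.
a: 0a undefined. 0a->0: no, abab/bab meet in 0 with "bab" left. Open state 1: 0a->1.
b: 0b undefined. 0b->0: no, bbba/a meet in 1. 0b->1: ok.
aa: 1a undefined. 1a->0: ok.
ab: 1b undefined. 1b->0: ok.
All examples now run through 2 states with every (state, symbol) defined. Accept strings end in {0}, Reject strings end in {1}; accept={0}.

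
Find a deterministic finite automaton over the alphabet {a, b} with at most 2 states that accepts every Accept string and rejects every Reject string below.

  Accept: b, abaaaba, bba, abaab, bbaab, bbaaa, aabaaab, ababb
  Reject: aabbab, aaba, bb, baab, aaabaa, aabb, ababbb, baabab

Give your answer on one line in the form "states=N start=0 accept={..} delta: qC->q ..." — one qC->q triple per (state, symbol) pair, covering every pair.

states=2 start=0 accept={1} delta: 0a->1 0b->1 1a->0 1b->0

Fold the examples into a partial DFA from state 0: repeatedly fix the first undefined (state, symbol) met by the shortest-then-alphabetical prefix, trying targets in increasing order and rejecting any under which an Accept and a Reject string meet in one state with the same remainder; add a state when all current targets are rejected. Accepting states are where Accept strings end.
a: 0a undefined. 0a->0: no, abaab/baab meet in 0 with "baab" left. Open state 1: 0a->1.
b: 0b undefined. 0b->0: no, b/bb meet in 0. 0b->1: ok.
aa: 1a undefined. 1a->0: ok.
ab: 1b undefined. 1b->0: ok.
All examples now run through 2 states with every (state, symbol) defined. Accept strings end in {1}, Reject strings end in {0}; accept={1}.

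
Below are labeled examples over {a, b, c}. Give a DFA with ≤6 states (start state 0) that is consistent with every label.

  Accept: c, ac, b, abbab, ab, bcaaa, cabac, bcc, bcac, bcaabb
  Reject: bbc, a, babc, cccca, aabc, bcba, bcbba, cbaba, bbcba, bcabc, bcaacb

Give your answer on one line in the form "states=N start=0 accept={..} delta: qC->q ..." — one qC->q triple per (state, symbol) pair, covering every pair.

Grow the machine one transition at a time. Run the examples from 0; the earliest place one falls off (shortest prefix, ties alphabetical) gets sent to the lowest-numbered state that keeps every Accept/Reject pair distinguishable — a pair clashes when both reach the same state with identical unread suffix — and to a fresh state only if none does.
a: 0a undefined. 0a->0: ok.
b: 0b undefined. 0b->0: no, c/bbc meet in 0 with "c" left. Open state 1: 0b->1.
c: 0c undefined. 0c->0: no, c/a meet in 0. 0c->1: ok.
ba: 1a undefined. 1a->0: ok.
bb: 1b undefined. 1b->0: no, c/bbc meet in 1. 1b->1: ok.
bc: 1c undefined. 1c->0: no, c/bcaacb meet in 1. 1c->1: no, c/bbc meet in 1. Open state 2: 1c->2.
bca: 2a undefined. 2a->0: no, c/bcaacb meet in 1. 2a->1: no, c/bcaacb meet in 1. 2a->2: no, bcaaa/bbc meet in 2. Open state 3: 2a->3.
bcb: 2b undefined. 2b->0: ok.
bcc: 2c undefined. 2c->0: no, bcc/a meet in 0. 2c->1: ok.
bcaa: 3a undefined. 3a->0: no, c/bcaacb meet in 1. 3a->1: no, bcaaa/a meet in 0. 3a->2: no, c/bcaacb meet in 1. 3a->3: no, bcaaa/cccca meet in 3. Open state 4: 3a->4.
bcab: 3b undefined. 3b->0: no, c/bcabc meet in 1. 3b->1: ok.
bcac: 3c undefined. 3c->0: no, bcac/a meet in 0. 3c->1: ok.
bcaaa: 4a undefined. 4a->0: no, bcaaa/a meet in 0. 4a->1: ok.
bcaab: 4b undefined. 4b->0: ok.
bcaac: 4c undefined. 4c->0: no, c/bcaacb meet in 1. 4c->1: no, c/bcaacb meet in 1. 4c->2: ok.
All examples now run through 5 states with every (state, symbol) defined. Accept strings end in {1}, Reject strings end in {0,2,3}; accept={1}.

states=5 start=0 accept={1} delta: 0a->0 0b->1 0c->1 1a->0 1b->1 1c->2 2a->3 2b->0 2c->1 3a->4 3b->1 3c->1 4a->1 4b->0 4c->2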